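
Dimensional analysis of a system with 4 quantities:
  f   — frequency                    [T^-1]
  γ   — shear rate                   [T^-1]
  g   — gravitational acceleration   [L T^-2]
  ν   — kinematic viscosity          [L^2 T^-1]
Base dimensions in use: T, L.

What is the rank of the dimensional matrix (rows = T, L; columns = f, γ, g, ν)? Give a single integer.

Dimensional matrix (T×L by f×γ×g×ν):
  T: [-1 -1 -2 -1]
  L: [ 0  0  1  2]
Row reduction gives pivot columns f,g; rank = 2

2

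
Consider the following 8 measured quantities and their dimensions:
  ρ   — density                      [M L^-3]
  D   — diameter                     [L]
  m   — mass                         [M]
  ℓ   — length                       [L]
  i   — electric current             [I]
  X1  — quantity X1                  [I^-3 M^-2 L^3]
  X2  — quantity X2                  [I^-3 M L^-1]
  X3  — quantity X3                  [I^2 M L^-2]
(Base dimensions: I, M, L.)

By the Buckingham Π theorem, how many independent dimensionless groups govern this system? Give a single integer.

Exponent matrix [I,M,L] × [ρ,D,m,ℓ,i,X1,X2,X3]:
  I: [ 0  0  0  0  1 -3 -3  2]
  M: [ 1  0  1  0  0 -2  1  1]
  L: [-3  1  0  1  0  3 -1 -2]
Echelon form has 3 nonzero rows (pivots: ρ,D,i)
Π count = n − r = 8 − 3 = 5

5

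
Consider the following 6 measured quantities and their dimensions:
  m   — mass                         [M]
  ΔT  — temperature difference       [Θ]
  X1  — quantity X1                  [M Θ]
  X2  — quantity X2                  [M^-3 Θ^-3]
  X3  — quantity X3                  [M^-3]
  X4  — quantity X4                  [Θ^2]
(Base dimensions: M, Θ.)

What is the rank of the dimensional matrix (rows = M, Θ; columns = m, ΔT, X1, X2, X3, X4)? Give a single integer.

2

Dimensional matrix (M×Θ by m×ΔT×X1×X2×X3×X4):
  M: [ 1  0  1 -3 -3  0]
  Θ: [ 0  1  1 -3  0  2]
Echelon form has 2 nonzero rows (pivots: m,ΔT)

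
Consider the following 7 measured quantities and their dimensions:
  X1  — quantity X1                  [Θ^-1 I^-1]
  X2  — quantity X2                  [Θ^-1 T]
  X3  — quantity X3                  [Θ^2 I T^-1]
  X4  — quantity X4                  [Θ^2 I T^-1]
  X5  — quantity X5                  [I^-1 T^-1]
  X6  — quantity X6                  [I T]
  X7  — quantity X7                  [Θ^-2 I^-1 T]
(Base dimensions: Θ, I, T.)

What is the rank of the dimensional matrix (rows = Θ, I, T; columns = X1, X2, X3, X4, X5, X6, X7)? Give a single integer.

Exponent matrix [Θ,I,T] × [X1,X2,X3,X4,X5,X6,X7]:
  Θ: [-1 -1  2  2  0  0 -2]
  I: [-1  0  1  1 -1  1 -1]
  T: [ 0  1 -1 -1 -1  1  1]
RREF → pivots at {X1,X2} ⇒ r = 2

2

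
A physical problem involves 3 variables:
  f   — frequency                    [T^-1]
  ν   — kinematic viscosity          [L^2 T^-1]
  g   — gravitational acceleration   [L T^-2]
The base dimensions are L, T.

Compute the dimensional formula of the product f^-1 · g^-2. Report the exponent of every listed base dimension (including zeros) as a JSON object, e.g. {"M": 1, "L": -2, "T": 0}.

{"L": -2, "T": 5}

Exponent matrix [L,T] × [f,ν,g]:
  L: [ 0  2  1]
  T: [-1 -1 -2]
  [L]: (-1)·0+(-2)·1 = -2
  [T]: (-1)·-1+(-2)·-2 = 5
⇒ L^-2 T^5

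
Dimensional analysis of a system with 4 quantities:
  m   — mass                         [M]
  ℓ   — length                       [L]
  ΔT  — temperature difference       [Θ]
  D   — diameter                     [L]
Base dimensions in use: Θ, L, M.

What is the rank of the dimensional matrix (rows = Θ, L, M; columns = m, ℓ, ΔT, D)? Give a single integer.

3

Exponent matrix [Θ,L,M] × [m,ℓ,ΔT,D]:
  Θ: [ 0  0  1  0]
  L: [ 0  1  0  1]
  M: [ 1  0  0  0]
Echelon form has 3 nonzero rows (pivots: m,ℓ,ΔT)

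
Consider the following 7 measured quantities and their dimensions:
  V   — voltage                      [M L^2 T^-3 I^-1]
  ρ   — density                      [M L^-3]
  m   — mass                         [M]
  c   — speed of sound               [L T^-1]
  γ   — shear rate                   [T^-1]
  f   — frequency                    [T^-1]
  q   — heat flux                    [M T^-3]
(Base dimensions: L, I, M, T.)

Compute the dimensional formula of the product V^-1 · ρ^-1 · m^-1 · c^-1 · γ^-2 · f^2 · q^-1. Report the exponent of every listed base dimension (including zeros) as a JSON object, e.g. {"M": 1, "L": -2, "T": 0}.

Dimensional matrix (L×I×M×T by V×ρ×m×c×γ×f×q):
  L: [ 2 -3  0  1  0  0  0]
  I: [-1  0  0  0  0  0  0]
  M: [ 1  1  1  0  0  0  1]
  T: [-3  0  0 -1 -1 -1 -3]
  [L]: (-1)·2+(-1)·-3+(-1)·0+(-1)·1+(-2)·0+(2)·0+(-1)·0 = 0
  [I]: (-1)·-1+(-1)·0+(-1)·0+(-1)·0+(-2)·0+(2)·0+(-1)·0 = 1
  [M]: (-1)·1+(-1)·1+(-1)·1+(-1)·0+(-2)·0+(2)·0+(-1)·1 = -4
  [T]: (-1)·-3+(-1)·0+(-1)·0+(-1)·-1+(-2)·-1+(2)·-1+(-1)·-3 = 7
⇒ I M^-4 T^7

{"L": 0, "I": 1, "M": -4, "T": 7}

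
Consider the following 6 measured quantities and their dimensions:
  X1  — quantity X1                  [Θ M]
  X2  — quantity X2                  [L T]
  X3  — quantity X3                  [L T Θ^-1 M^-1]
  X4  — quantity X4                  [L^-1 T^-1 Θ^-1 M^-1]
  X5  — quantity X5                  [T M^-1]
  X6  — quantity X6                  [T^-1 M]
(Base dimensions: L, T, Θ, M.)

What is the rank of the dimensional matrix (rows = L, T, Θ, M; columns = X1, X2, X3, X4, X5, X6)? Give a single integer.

3

Write exponents as rows L,T,Θ,M / cols X1,X2,X3,X4,X5,X6:
  L: [ 0  1  1 -1  0  0]
  T: [ 0  1  1 -1  1 -1]
  Θ: [ 1  0 -1 -1  0  0]
  M: [ 1  0 -1 -1 -1  1]
Echelon form has 3 nonzero rows (pivots: X1,X2,X5)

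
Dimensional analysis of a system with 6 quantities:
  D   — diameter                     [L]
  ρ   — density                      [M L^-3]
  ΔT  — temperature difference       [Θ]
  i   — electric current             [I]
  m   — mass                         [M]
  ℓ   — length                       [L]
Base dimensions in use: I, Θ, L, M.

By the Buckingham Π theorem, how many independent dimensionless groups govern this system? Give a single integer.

2

Exponent matrix [I,Θ,L,M] × [D,ρ,ΔT,i,m,ℓ]:
  I: [ 0  0  0  1  0  0]
  Θ: [ 0  0  1  0  0  0]
  L: [ 1 -3  0  0  0  1]
  M: [ 0  1  0  0  1  0]
RREF → pivots at {D,ρ,ΔT,i} ⇒ r = 4
6 vars − rank 4 = 2 Π groups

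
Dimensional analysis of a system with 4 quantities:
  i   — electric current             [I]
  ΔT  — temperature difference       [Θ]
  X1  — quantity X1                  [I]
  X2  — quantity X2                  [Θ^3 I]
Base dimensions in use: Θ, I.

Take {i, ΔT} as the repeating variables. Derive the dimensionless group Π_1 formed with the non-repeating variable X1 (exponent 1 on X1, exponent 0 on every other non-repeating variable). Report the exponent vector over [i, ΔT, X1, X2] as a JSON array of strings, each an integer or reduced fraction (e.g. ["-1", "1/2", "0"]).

["-1", "0", "1", "0"]

Dimensional matrix (Θ×I by i×ΔT×X1×X2):
  Θ: [ 0  1  0  3]
  I: [ 1  0  1  1]
RREF → pivots at {i,ΔT} ⇒ r = 2
Repeat: i,ΔT; free: X1,X2
RREF:
  r0: [   1    0    1    1]
  r1: [   0    1    0    3]
Fix exponent of X1 at 1, X2 at 0; solve each RREF row for its pivot's exponent:
  r0: exp(i) + (1)·1 = 0 ⇒ exp(i) = -1
  r1: exp(ΔT) + (0)·1 = 0 ⇒ exp(ΔT) = 0
Π_1 = i^-1 · X1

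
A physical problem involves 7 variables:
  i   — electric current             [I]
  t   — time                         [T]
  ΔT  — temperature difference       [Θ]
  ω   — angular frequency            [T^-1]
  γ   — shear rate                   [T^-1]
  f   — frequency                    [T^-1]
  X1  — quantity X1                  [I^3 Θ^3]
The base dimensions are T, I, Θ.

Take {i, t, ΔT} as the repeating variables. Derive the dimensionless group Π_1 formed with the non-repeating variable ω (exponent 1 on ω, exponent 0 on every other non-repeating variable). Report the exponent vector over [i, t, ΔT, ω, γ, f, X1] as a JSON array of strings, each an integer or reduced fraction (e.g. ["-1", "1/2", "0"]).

["0", "1", "0", "1", "0", "0", "0"]

Write exponents as rows T,I,Θ / cols i,t,ΔT,ω,γ,f,X1:
  T: [ 0  1  0 -1 -1 -1  0]
  I: [ 1  0  0  0  0  0  3]
  Θ: [ 0  0  1  0  0  0  3]
Echelon form has 3 nonzero rows (pivots: i,t,ΔT)
Pivot set = {i,t,ΔT}, free = {ω,γ,f,X1}
RREF:
  r0: [   1    0    0    0    0    0    3]
  r1: [   0    1    0   -1   -1   -1    0]
  r2: [   0    0    1    0    0    0    3]
Fix exponent of ω at 1, γ at 0, f at 0, X1 at 0; solve each RREF row for its pivot's exponent:
  r0: exp(i) + (0)·1 = 0 ⇒ exp(i) = 0
  r1: exp(t) + (-1)·1 = 0 ⇒ exp(t) = 1
  r2: exp(ΔT) + (0)·1 = 0 ⇒ exp(ΔT) = 0
Π_1 = t · ω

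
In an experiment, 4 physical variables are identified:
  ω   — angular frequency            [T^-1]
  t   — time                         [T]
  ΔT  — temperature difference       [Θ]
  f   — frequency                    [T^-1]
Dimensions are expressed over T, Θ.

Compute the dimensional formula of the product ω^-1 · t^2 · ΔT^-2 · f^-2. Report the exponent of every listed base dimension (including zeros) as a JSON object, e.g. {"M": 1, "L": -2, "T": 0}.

{"T": 5, "Θ": -2}

Dimensional matrix (T×Θ by ω×t×ΔT×f):
  T: [-1  1  0 -1]
  Θ: [ 0  0  1  0]
  [T]: (-1)·-1+(2)·1+(-2)·0+(-2)·-1 = 5
  [Θ]: (-1)·0+(2)·0+(-2)·1+(-2)·0 = -2
⇒ T^5 Θ^-2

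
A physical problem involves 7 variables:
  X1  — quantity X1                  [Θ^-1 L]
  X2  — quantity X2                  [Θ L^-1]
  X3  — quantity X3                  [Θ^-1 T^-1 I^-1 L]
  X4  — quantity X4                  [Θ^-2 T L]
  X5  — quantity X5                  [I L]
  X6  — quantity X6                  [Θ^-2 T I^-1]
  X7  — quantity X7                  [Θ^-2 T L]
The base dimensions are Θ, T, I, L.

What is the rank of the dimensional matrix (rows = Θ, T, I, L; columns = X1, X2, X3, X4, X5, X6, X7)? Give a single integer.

Write exponents as rows Θ,T,I,L / cols X1,X2,X3,X4,X5,X6,X7:
  Θ: [-1  1 -1 -2  0 -2 -2]
  T: [ 0  0 -1  1  0  1  1]
  I: [ 0  0 -1  0  1 -1  0]
  L: [ 1 -1  1  1  1  0  1]
Echelon form has 3 nonzero rows (pivots: X1,X3,X4)

3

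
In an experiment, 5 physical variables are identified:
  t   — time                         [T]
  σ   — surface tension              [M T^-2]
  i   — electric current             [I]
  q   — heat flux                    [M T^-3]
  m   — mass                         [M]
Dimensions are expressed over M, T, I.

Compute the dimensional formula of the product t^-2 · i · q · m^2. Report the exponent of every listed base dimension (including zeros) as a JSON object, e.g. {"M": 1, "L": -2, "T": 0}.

Exponent matrix [M,T,I] × [t,σ,i,q,m]:
  M: [ 0  1  0  1  1]
  T: [ 1 -2  0 -3  0]
  I: [ 0  0  1  0  0]
  [M]: (-2)·0+(1)·0+(1)·1+(2)·1 = 3
  [T]: (-2)·1+(1)·0+(1)·-3+(2)·0 = -5
  [I]: (-2)·0+(1)·1+(1)·0+(2)·0 = 1
⇒ M^3 T^-5 I

{"M": 3, "T": -5, "I": 1}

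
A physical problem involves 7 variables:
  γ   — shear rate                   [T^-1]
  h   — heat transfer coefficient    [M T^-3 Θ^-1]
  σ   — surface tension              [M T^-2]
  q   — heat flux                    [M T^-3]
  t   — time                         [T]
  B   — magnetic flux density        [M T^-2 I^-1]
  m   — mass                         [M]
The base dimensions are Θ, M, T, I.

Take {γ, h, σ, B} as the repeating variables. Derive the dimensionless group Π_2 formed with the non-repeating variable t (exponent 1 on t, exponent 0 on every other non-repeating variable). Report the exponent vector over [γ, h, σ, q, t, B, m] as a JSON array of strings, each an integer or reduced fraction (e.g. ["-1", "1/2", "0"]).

["1", "0", "0", "0", "1", "0", "0"]

Exponent matrix [Θ,M,T,I] × [γ,h,σ,q,t,B,m]:
  Θ: [ 0 -1  0  0  0  0  0]
  M: [ 0  1  1  1  0  1  1]
  T: [-1 -3 -2 -3  1 -2  0]
  I: [ 0  0  0  0  0 -1  0]
Echelon form has 4 nonzero rows (pivots: γ,h,σ,B)
Repeat: γ,h,σ,B; free: q,t,m
RREF:
  r0: [   1    0    0    1   -1    0   -2]
  r1: [   0    1    0    0    0    0    0]
  r2: [   0    0    1    1    0    0    1]
  r3: [   0    0    0    0    0    1    0]
Fix exponent of t at 1, q at 0, m at 0; solve each RREF row for its pivot's exponent:
  r0: exp(γ) + (-1)·1 = 0 ⇒ exp(γ) = 1
  r1: exp(h) + (0)·1 = 0 ⇒ exp(h) = 0
  r2: exp(σ) + (0)·1 = 0 ⇒ exp(σ) = 0
  r3: exp(B) + (0)·1 = 0 ⇒ exp(B) = 0
Π_2 = γ · t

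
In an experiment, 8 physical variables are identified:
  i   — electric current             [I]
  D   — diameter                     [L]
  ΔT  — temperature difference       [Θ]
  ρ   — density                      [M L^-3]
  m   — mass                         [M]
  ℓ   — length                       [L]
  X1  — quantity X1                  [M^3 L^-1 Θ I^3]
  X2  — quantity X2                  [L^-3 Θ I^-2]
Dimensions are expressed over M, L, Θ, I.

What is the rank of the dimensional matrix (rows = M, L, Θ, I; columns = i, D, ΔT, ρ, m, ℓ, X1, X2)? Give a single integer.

4

Exponent matrix [M,L,Θ,I] × [i,D,ΔT,ρ,m,ℓ,X1,X2]:
  M: [ 0  0  0  1  1  0  3  0]
  L: [ 0  1  0 -3  0  1 -1 -3]
  Θ: [ 0  0  1  0  0  0  1  1]
  I: [ 1  0  0  0  0  0  3 -2]
Row reduction gives pivot columns i,D,ΔT,ρ; rank = 4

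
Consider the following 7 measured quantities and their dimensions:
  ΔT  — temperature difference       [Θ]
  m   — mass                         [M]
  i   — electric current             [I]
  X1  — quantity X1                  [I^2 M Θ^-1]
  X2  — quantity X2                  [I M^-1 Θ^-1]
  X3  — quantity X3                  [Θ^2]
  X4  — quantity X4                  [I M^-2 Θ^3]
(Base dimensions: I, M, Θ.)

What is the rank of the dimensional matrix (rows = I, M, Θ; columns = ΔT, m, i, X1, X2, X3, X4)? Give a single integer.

Exponent matrix [I,M,Θ] × [ΔT,m,i,X1,X2,X3,X4]:
  I: [ 0  0  1  2  1  0  1]
  M: [ 0  1  0  1 -1  0 -2]
  Θ: [ 1  0  0 -1 -1  2  3]
Echelon form has 3 nonzero rows (pivots: ΔT,m,i)

3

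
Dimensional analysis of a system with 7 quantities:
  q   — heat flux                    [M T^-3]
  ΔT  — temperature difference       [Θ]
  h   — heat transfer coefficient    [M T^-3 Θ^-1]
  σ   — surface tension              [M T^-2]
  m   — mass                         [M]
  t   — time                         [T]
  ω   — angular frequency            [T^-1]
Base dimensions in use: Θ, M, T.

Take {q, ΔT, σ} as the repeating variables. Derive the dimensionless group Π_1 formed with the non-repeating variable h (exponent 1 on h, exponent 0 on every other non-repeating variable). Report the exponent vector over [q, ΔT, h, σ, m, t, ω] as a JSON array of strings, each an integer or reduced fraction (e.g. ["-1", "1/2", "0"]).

["-1", "1", "1", "0", "0", "0", "0"]

Write exponents as rows Θ,M,T / cols q,ΔT,h,σ,m,t,ω:
  Θ: [ 0  1 -1  0  0  0  0]
  M: [ 1  0  1  1  1  0  0]
  T: [-3  0 -3 -2  0  1 -1]
Echelon form has 3 nonzero rows (pivots: q,ΔT,σ)
Repeat: q,ΔT,σ; free: h,m,t,ω
RREF:
  r0: [   1    0    1    0   -2   -1    1]
  r1: [   0    1   -1    0    0    0    0]
  r2: [   0    0    0    1    3    1   -1]
Fix exponent of h at 1, m at 0, t at 0, ω at 0; solve each RREF row for its pivot's exponent:
  r0: exp(q) + (1)·1 = 0 ⇒ exp(q) = -1
  r1: exp(ΔT) + (-1)·1 = 0 ⇒ exp(ΔT) = 1
  r2: exp(σ) + (0)·1 = 0 ⇒ exp(σ) = 0
Π_1 = q^-1 · ΔT · h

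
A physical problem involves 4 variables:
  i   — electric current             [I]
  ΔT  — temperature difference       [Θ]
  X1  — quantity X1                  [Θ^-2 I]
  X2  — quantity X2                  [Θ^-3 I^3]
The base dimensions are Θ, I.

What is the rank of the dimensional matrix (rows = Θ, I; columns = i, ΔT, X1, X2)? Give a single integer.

2

Write exponents as rows Θ,I / cols i,ΔT,X1,X2:
  Θ: [ 0  1 -2 -3]
  I: [ 1  0  1  3]
Echelon form has 2 nonzero rows (pivots: i,ΔT)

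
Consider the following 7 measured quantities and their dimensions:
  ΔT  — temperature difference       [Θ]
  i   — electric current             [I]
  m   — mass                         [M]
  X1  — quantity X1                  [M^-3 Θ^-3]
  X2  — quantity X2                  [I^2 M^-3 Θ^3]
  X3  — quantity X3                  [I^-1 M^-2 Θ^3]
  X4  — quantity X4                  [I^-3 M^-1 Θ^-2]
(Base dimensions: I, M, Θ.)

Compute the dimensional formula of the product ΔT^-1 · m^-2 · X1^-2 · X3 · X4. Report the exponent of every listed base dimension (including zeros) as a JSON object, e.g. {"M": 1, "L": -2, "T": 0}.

{"I": -4, "M": 1, "Θ": 6}

Write exponents as rows I,M,Θ / cols ΔT,i,m,X1,X2,X3,X4:
  I: [ 0  1  0  0  2 -1 -3]
  M: [ 0  0  1 -3 -3 -2 -1]
  Θ: [ 1  0  0 -3  3  3 -2]
  [I]: (-1)·0+(-2)·0+(-2)·0+(1)·-1+(1)·-3 = -4
  [M]: (-1)·0+(-2)·1+(-2)·-3+(1)·-2+(1)·-1 = 1
  [Θ]: (-1)·1+(-2)·0+(-2)·-3+(1)·3+(1)·-2 = 6
⇒ I^-4 M Θ^6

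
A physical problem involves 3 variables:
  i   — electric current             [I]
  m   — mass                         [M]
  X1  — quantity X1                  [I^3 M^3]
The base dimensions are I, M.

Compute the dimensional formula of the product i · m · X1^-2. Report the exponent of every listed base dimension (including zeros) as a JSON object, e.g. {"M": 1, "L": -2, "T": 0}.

{"I": -5, "M": -5}

Write exponents as rows I,M / cols i,m,X1:
  I: [ 1  0  3]
  M: [ 0  1  3]
  [I]: (1)·1+(1)·0+(-2)·3 = -5
  [M]: (1)·0+(1)·1+(-2)·3 = -5
⇒ I^-5 M^-5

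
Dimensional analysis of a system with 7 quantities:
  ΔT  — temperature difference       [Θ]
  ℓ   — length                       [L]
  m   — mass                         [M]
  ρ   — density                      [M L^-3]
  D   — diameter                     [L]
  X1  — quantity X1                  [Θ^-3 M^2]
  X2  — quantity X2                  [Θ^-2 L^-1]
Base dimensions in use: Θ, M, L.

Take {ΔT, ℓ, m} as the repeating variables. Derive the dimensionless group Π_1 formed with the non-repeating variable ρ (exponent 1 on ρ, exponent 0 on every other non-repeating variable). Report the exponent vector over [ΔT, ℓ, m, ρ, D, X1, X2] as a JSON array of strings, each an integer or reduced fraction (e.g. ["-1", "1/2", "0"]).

["0", "3", "-1", "1", "0", "0", "0"]

Write exponents as rows Θ,M,L / cols ΔT,ℓ,m,ρ,D,X1,X2:
  Θ: [ 1  0  0  0  0 -3 -2]
  M: [ 0  0  1  1  0  2  0]
  L: [ 0  1  0 -3  1  0 -1]
Echelon form has 3 nonzero rows (pivots: ΔT,ℓ,m)
Repeat: ΔT,ℓ,m; free: ρ,D,X1,X2
RREF:
  r0: [   1    0    0    0    0   -3   -2]
  r1: [   0    1    0   -3    1    0   -1]
  r2: [   0    0    1    1    0    2    0]
Fix exponent of ρ at 1, D at 0, X1 at 0, X2 at 0; solve each RREF row for its pivot's exponent:
  r0: exp(ΔT) + (0)·1 = 0 ⇒ exp(ΔT) = 0
  r1: exp(ℓ) + (-3)·1 = 0 ⇒ exp(ℓ) = 3
  r2: exp(m) + (1)·1 = 0 ⇒ exp(m) = -1
Π_1 = ℓ^3 · m^-1 · ρ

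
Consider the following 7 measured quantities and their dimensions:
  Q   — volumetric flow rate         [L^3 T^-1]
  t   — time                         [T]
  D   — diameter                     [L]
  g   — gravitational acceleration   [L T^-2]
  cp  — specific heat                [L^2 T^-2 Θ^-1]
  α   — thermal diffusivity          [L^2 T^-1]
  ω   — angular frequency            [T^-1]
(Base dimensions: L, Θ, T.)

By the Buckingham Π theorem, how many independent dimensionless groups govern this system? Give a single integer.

4

Dimensional matrix (L×Θ×T by Q×t×D×g×cp×α×ω):
  L: [ 3  0  1  1  2  2  0]
  Θ: [ 0  0  0  0 -1  0  0]
  T: [-1  1  0 -2 -2 -1 -1]
Echelon form has 3 nonzero rows (pivots: Q,t,cp)
Π count = n − r = 7 − 3 = 4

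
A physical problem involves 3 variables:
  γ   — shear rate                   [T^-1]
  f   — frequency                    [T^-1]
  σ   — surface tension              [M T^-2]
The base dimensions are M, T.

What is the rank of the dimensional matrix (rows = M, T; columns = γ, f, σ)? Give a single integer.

2

Exponent matrix [M,T] × [γ,f,σ]:
  M: [ 0  0  1]
  T: [-1 -1 -2]
RREF → pivots at {γ,σ} ⇒ r = 2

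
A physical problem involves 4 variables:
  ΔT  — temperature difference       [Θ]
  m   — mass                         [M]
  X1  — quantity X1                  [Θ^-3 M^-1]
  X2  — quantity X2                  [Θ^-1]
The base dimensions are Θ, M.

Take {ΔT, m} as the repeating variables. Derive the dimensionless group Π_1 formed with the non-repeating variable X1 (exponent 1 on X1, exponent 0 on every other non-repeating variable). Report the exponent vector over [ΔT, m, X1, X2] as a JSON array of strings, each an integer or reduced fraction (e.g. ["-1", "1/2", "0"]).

["3", "1", "1", "0"]

Write exponents as rows Θ,M / cols ΔT,m,X1,X2:
  Θ: [ 1  0 -3 -1]
  M: [ 0  1 -1  0]
RREF → pivots at {ΔT,m} ⇒ r = 2
Pivot set = {ΔT,m}, free = {X1,X2}
RREF:
  r0: [   1    0   -3   -1]
  r1: [   0    1   -1    0]
Fix exponent of X1 at 1, X2 at 0; solve each RREF row for its pivot's exponent:
  r0: exp(ΔT) + (-3)·1 = 0 ⇒ exp(ΔT) = 3
  r1: exp(m) + (-1)·1 = 0 ⇒ exp(m) = 1
Π_1 = ΔT^3 · m · X1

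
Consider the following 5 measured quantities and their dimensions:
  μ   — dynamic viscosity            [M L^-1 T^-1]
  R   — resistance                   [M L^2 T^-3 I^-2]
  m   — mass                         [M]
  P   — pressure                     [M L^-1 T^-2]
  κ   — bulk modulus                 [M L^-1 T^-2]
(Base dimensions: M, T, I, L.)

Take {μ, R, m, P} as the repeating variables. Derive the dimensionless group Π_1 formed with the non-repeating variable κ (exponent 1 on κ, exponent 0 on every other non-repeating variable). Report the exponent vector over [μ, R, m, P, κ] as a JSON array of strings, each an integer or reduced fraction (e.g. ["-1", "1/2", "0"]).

Write exponents as rows M,T,I,L / cols μ,R,m,P,κ:
  M: [ 1  1  1  1  1]
  T: [-1 -3  0 -2 -2]
  I: [ 0 -2  0  0  0]
  L: [-1  2  0 -1 -1]
Row reduction gives pivot columns μ,R,m,P; rank = 4
Repeat: μ,R,m,P; free: κ
RREF:
  r0: [   1    0    0    0    0]
  r1: [   0    1    0    0    0]
  r2: [   0    0    1    0    0]
  r3: [   0    0    0    1    1]
Fix exponent of κ at 1; solve each RREF row for its pivot's exponent:
  r0: exp(μ) + (0)·1 = 0 ⇒ exp(μ) = 0
  r1: exp(R) + (0)·1 = 0 ⇒ exp(R) = 0
  r2: exp(m) + (0)·1 = 0 ⇒ exp(m) = 0
  r3: exp(P) + (1)·1 = 0 ⇒ exp(P) = -1
Π_1 = P^-1 · κ

["0", "0", "0", "-1", "1"]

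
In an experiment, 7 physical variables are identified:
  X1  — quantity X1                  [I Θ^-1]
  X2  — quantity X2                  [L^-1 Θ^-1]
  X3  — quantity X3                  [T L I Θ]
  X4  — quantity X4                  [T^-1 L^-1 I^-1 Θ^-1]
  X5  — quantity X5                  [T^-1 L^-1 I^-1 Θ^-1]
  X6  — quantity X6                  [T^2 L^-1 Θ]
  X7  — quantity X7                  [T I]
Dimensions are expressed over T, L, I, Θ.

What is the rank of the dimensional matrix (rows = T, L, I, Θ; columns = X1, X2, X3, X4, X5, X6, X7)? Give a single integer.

3

Write exponents as rows T,L,I,Θ / cols X1,X2,X3,X4,X5,X6,X7:
  T: [ 0  0  1 -1 -1  2  1]
  L: [ 0 -1  1 -1 -1 -1  0]
  I: [ 1  0  1 -1 -1  0  1]
  Θ: [-1 -1  1 -1 -1  1  0]
Echelon form has 3 nonzero rows (pivots: X1,X2,X3)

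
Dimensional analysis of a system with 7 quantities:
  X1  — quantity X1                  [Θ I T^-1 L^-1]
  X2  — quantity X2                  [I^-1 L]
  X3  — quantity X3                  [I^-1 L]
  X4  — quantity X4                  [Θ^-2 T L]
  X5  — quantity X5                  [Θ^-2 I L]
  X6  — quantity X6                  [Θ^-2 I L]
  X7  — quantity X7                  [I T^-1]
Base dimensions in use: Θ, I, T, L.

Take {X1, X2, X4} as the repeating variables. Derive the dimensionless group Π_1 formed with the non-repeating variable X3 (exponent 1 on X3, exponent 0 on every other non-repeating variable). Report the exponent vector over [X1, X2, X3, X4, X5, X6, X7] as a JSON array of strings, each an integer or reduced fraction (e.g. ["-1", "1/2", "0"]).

Dimensional matrix (Θ×I×T×L by X1×X2×X3×X4×X5×X6×X7):
  Θ: [ 1  0  0 -2 -2 -2  0]
  I: [ 1 -1 -1  0  1  1  1]
  T: [-1  0  0  1  0  0 -1]
  L: [-1  1  1  1  1  1  0]
Echelon form has 3 nonzero rows (pivots: X1,X2,X4)
Repeat: X1,X2,X4; free: X3,X5,X6,X7
RREF:
  r0: [   1    0    0    0    2    2    2]
  r1: [   0    1    1    0    1    1    1]
  r2: [   0    0    0    1    2    2    1]
  r3: [   0    0    0    0    0    0    0]
Fix exponent of X3 at 1, X5 at 0, X6 at 0, X7 at 0; solve each RREF row for its pivot's exponent:
  r0: exp(X1) + (0)·1 = 0 ⇒ exp(X1) = 0
  r1: exp(X2) + (1)·1 = 0 ⇒ exp(X2) = -1
  r2: exp(X4) + (0)·1 = 0 ⇒ exp(X4) = 0
Π_1 = X2^-1 · X3

["0", "-1", "1", "0", "0", "0", "0"]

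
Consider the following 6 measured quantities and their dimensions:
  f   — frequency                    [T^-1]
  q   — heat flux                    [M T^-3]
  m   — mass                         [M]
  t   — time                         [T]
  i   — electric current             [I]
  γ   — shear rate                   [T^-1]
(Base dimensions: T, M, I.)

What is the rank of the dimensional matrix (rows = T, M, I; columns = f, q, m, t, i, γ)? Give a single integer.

3

Write exponents as rows T,M,I / cols f,q,m,t,i,γ:
  T: [-1 -3  0  1  0 -1]
  M: [ 0  1  1  0  0  0]
  I: [ 0  0  0  0  1  0]
Row reduction gives pivot columns f,q,i; rank = 3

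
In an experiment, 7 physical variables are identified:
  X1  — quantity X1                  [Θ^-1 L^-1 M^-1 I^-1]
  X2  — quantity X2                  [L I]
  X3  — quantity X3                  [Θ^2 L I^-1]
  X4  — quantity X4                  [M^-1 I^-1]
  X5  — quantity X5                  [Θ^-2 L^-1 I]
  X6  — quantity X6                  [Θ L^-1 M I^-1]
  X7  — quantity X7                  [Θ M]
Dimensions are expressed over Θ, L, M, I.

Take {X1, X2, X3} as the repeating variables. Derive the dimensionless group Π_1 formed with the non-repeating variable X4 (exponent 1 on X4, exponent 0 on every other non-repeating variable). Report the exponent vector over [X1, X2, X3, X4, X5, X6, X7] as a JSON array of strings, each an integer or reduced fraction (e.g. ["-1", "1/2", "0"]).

Dimensional matrix (Θ×L×M×I by X1×X2×X3×X4×X5×X6×X7):
  Θ: [-1  0  2  0 -2  1  1]
  L: [-1  1  1  0 -1 -1  0]
  M: [-1  0  0 -1  0  1  1]
  I: [-1  1 -1 -1  1 -1  0]
Row reduction gives pivot columns X1,X2,X3; rank = 3
Pivot set = {X1,X2,X3}, free = {X4,X5,X6,X7}
RREF:
  r0: [   1    0    0    1    0   -1   -1]
  r1: [   0    1    0  1/2    0   -2   -1]
  r2: [   0    0    1  1/2   -1    0    0]
  r3: [   0    0    0    0    0    0    0]
Fix exponent of X4 at 1, X5 at 0, X6 at 0, X7 at 0; solve each RREF row for its pivot's exponent:
  r0: exp(X1) + (1)·1 = 0 ⇒ exp(X1) = -1
  r1: exp(X2) + (1/2)·1 = 0 ⇒ exp(X2) = -1/2
  r2: exp(X3) + (1/2)·1 = 0 ⇒ exp(X3) = -1/2
Π_1 = X1^-1 · X2^(-1/2) · X3^(-1/2) · X4

["-1", "-1/2", "-1/2", "1", "0", "0", "0"]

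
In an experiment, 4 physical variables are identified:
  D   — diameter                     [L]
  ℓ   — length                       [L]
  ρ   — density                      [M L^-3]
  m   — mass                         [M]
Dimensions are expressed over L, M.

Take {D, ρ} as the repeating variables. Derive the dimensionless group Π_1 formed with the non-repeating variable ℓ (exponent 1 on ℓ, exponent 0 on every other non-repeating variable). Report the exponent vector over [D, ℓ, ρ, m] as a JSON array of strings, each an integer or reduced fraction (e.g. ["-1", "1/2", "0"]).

["-1", "1", "0", "0"]

Exponent matrix [L,M] × [D,ℓ,ρ,m]:
  L: [ 1  1 -3  0]
  M: [ 0  0  1  1]
Row reduction gives pivot columns D,ρ; rank = 2
Pivot set = {D,ρ}, free = {ℓ,m}
RREF:
  r0: [   1    1    0    3]
  r1: [   0    0    1    1]
Fix exponent of ℓ at 1, m at 0; solve each RREF row for its pivot's exponent:
  r0: exp(D) + (1)·1 = 0 ⇒ exp(D) = -1
  r1: exp(ρ) + (0)·1 = 0 ⇒ exp(ρ) = 0
Π_1 = D^-1 · ℓ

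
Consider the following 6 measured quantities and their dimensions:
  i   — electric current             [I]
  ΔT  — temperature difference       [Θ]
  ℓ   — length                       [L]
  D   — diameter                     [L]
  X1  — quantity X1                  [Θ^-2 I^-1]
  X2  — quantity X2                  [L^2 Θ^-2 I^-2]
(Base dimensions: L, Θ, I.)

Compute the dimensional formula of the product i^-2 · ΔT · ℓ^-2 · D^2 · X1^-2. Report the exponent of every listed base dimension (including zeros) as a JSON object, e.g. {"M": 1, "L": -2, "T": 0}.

{"L": 0, "Θ": 5, "I": 0}

Write exponents as rows L,Θ,I / cols i,ΔT,ℓ,D,X1,X2:
  L: [ 0  0  1  1  0  2]
  Θ: [ 0  1  0  0 -2 -2]
  I: [ 1  0  0  0 -1 -2]
  [L]: (-2)·0+(1)·0+(-2)·1+(2)·1+(-2)·0 = 0
  [Θ]: (-2)·0+(1)·1+(-2)·0+(2)·0+(-2)·-2 = 5
  [I]: (-2)·1+(1)·0+(-2)·0+(2)·0+(-2)·-1 = 0
⇒ Θ^5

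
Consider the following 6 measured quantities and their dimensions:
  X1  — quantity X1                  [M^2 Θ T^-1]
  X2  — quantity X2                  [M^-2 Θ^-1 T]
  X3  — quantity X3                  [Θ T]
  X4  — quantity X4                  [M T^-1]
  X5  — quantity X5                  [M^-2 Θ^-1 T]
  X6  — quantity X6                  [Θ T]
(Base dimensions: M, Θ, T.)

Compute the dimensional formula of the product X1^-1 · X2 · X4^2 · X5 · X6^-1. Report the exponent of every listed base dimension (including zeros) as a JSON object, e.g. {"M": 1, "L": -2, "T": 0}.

{"M": -4, "Θ": -4, "T": 0}

Dimensional matrix (M×Θ×T by X1×X2×X3×X4×X5×X6):
  M: [ 2 -2  0  1 -2  0]
  Θ: [ 1 -1  1  0 -1  1]
  T: [-1  1  1 -1  1  1]
  [M]: (-1)·2+(1)·-2+(2)·1+(1)·-2+(-1)·0 = -4
  [Θ]: (-1)·1+(1)·-1+(2)·0+(1)·-1+(-1)·1 = -4
  [T]: (-1)·-1+(1)·1+(2)·-1+(1)·1+(-1)·1 = 0
⇒ M^-4 Θ^-4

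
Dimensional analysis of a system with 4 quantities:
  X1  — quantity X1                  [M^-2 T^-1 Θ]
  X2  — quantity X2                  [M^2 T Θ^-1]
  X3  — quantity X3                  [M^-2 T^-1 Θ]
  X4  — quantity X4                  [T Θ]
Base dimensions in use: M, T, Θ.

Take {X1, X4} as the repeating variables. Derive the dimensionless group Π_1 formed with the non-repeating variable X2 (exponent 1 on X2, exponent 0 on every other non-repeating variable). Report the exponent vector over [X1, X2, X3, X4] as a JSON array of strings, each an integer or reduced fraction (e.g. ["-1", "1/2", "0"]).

Dimensional matrix (M×T×Θ by X1×X2×X3×X4):
  M: [-2  2 -2  0]
  T: [-1  1 -1  1]
  Θ: [ 1 -1  1  1]
RREF → pivots at {X1,X4} ⇒ r = 2
Repeat: X1,X4; free: X2,X3
RREF:
  r0: [   1   -1    1    0]
  r1: [   0    0    0    1]
  r2: [   0    0    0    0]
Fix exponent of X2 at 1, X3 at 0; solve each RREF row for its pivot's exponent:
  r0: exp(X1) + (-1)·1 = 0 ⇒ exp(X1) = 1
  r1: exp(X4) + (0)·1 = 0 ⇒ exp(X4) = 0
Π_1 = X1 · X2

["1", "1", "0", "0"]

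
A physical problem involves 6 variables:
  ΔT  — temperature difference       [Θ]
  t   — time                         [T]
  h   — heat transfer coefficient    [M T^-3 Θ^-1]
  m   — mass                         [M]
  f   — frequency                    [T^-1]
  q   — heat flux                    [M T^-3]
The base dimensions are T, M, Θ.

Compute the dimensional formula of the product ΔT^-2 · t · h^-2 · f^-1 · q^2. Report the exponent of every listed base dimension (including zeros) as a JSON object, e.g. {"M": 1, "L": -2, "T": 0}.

Dimensional matrix (T×M×Θ by ΔT×t×h×m×f×q):
  T: [ 0  1 -3  0 -1 -3]
  M: [ 0  0  1  1  0  1]
  Θ: [ 1  0 -1  0  0  0]
  [T]: (-2)·0+(1)·1+(-2)·-3+(-1)·-1+(2)·-3 = 2
  [M]: (-2)·0+(1)·0+(-2)·1+(-1)·0+(2)·1 = 0
  [Θ]: (-2)·1+(1)·0+(-2)·-1+(-1)·0+(2)·0 = 0
⇒ T^2

{"T": 2, "M": 0, "Θ": 0}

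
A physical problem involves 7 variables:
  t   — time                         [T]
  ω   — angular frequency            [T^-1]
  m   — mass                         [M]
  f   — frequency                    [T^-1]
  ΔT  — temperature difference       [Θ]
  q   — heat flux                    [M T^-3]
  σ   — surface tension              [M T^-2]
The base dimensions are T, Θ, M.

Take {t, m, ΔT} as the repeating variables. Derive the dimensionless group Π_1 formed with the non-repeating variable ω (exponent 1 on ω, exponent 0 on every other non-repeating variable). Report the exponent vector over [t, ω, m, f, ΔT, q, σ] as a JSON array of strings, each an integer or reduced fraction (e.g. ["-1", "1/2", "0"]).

["1", "1", "0", "0", "0", "0", "0"]

Write exponents as rows T,Θ,M / cols t,ω,m,f,ΔT,q,σ:
  T: [ 1 -1  0 -1  0 -3 -2]
  Θ: [ 0  0  0  0  1  0  0]
  M: [ 0  0  1  0  0  1  1]
Echelon form has 3 nonzero rows (pivots: t,m,ΔT)
Repeat: t,m,ΔT; free: ω,f,q,σ
RREF:
  r0: [   1   -1    0   -1    0   -3   -2]
  r1: [   0    0    1    0    0    1    1]
  r2: [   0    0    0    0    1    0    0]
Fix exponent of ω at 1, f at 0, q at 0, σ at 0; solve each RREF row for its pivot's exponent:
  r0: exp(t) + (-1)·1 = 0 ⇒ exp(t) = 1
  r1: exp(m) + (0)·1 = 0 ⇒ exp(m) = 0
  r2: exp(ΔT) + (0)·1 = 0 ⇒ exp(ΔT) = 0
Π_1 = t · ω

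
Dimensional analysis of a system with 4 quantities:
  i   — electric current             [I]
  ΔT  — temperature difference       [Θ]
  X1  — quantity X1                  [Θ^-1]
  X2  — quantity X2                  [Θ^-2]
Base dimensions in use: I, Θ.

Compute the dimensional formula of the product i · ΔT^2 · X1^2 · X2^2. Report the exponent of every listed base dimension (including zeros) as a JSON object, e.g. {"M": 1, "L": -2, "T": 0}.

{"I": 1, "Θ": -4}

Write exponents as rows I,Θ / cols i,ΔT,X1,X2:
  I: [ 1  0  0  0]
  Θ: [ 0  1 -1 -2]
  [I]: (1)·1+(2)·0+(2)·0+(2)·0 = 1
  [Θ]: (1)·0+(2)·1+(2)·-1+(2)·-2 = -4
⇒ I Θ^-4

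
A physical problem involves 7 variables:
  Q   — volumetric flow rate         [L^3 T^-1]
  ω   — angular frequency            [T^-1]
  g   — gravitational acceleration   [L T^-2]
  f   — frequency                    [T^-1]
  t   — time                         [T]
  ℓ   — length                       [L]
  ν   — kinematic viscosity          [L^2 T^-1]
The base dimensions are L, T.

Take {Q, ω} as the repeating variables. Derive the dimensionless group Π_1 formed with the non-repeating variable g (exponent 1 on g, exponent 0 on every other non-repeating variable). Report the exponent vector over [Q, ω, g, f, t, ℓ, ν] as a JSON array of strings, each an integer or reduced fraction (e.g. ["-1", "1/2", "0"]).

["-1/3", "-5/3", "1", "0", "0", "0", "0"]

Dimensional matrix (L×T by Q×ω×g×f×t×ℓ×ν):
  L: [ 3  0  1  0  0  1  2]
  T: [-1 -1 -2 -1  1  0 -1]
Row reduction gives pivot columns Q,ω; rank = 2
Repeat: Q,ω; free: g,f,t,ℓ,ν
RREF:
  r0: [   1    0  1/3    0    0  1/3  2/3]
  r1: [   0    1  5/3    1   -1 -1/3  1/3]
Fix exponent of g at 1, f at 0, t at 0, ℓ at 0, ν at 0; solve each RREF row for its pivot's exponent:
  r0: exp(Q) + (1/3)·1 = 0 ⇒ exp(Q) = -1/3
  r1: exp(ω) + (5/3)·1 = 0 ⇒ exp(ω) = -5/3
Π_1 = Q^(-1/3) · ω^(-5/3) · g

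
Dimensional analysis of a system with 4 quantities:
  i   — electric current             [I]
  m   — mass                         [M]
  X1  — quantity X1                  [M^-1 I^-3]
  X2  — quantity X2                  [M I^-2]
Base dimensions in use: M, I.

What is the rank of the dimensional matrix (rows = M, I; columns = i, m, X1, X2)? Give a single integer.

Dimensional matrix (M×I by i×m×X1×X2):
  M: [ 0  1 -1  1]
  I: [ 1  0 -3 -2]
Row reduction gives pivot columns i,m; rank = 2

2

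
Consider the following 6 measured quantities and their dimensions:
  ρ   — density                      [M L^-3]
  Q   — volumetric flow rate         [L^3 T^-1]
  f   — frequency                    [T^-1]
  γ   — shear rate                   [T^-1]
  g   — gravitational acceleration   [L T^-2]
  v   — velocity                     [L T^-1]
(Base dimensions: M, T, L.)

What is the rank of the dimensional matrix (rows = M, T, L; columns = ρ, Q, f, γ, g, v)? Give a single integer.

3

Write exponents as rows M,T,L / cols ρ,Q,f,γ,g,v:
  M: [ 1  0  0  0  0  0]
  T: [ 0 -1 -1 -1 -2 -1]
  L: [-3  3  0  0  1  1]
Row reduction gives pivot columns ρ,Q,f; rank = 3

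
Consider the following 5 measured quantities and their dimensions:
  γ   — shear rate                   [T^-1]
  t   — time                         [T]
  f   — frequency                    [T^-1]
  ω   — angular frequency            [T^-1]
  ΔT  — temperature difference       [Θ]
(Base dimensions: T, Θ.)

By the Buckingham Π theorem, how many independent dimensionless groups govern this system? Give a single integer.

3

Dimensional matrix (T×Θ by γ×t×f×ω×ΔT):
  T: [-1  1 -1 -1  0]
  Θ: [ 0  0  0  0  1]
Row reduction gives pivot columns γ,ΔT; rank = 2
Π count = n − r = 5 − 2 = 3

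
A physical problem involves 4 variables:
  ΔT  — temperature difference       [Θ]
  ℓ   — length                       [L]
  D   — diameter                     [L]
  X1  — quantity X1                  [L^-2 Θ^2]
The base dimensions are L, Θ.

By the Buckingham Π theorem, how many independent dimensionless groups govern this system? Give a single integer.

Exponent matrix [L,Θ] × [ΔT,ℓ,D,X1]:
  L: [ 0  1  1 -2]
  Θ: [ 1  0  0  2]
RREF → pivots at {ΔT,ℓ} ⇒ r = 2
n=4, r=2 ⇒ 2 dimensionless groups

2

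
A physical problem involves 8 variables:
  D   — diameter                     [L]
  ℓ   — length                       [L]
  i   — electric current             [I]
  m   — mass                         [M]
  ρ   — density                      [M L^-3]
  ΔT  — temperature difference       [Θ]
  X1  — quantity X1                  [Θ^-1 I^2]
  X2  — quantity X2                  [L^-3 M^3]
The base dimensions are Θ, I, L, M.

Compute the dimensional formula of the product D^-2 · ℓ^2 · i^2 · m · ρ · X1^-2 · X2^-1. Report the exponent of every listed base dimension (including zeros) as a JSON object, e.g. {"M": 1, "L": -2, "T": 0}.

Write exponents as rows Θ,I,L,M / cols D,ℓ,i,m,ρ,ΔT,X1,X2:
  Θ: [ 0  0  0  0  0  1 -1  0]
  I: [ 0  0  1  0  0  0  2  0]
  L: [ 1  1  0  0 -3  0  0 -3]
  M: [ 0  0  0  1  1  0  0  3]
  [Θ]: (-2)·0+(2)·0+(2)·0+(1)·0+(1)·0+(-2)·-1+(-1)·0 = 2
  [I]: (-2)·0+(2)·0+(2)·1+(1)·0+(1)·0+(-2)·2+(-1)·0 = -2
  [L]: (-2)·1+(2)·1+(2)·0+(1)·0+(1)·-3+(-2)·0+(-1)·-3 = 0
  [M]: (-2)·0+(2)·0+(2)·0+(1)·1+(1)·1+(-2)·0+(-1)·3 = -1
⇒ Θ^2 I^-2 M^-1

{"Θ": 2, "I": -2, "L": 0, "M": -1}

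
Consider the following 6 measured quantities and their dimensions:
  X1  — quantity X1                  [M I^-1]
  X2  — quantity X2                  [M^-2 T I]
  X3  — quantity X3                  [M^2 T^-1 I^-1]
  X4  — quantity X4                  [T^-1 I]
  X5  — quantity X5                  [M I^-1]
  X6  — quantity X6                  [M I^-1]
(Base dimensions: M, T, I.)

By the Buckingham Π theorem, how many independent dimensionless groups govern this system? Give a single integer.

4

Write exponents as rows M,T,I / cols X1,X2,X3,X4,X5,X6:
  M: [ 1 -2  2  0  1  1]
  T: [ 0  1 -1 -1  0  0]
  I: [-1  1 -1  1 -1 -1]
RREF → pivots at {X1,X2} ⇒ r = 2
Π count = n − r = 6 − 2 = 4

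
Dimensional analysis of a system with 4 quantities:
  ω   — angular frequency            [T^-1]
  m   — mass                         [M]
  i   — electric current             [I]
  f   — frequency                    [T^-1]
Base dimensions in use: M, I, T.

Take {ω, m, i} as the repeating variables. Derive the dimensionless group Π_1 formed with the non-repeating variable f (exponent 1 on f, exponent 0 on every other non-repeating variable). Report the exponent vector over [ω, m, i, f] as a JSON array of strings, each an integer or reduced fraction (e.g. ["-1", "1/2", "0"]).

Write exponents as rows M,I,T / cols ω,m,i,f:
  M: [ 0  1  0  0]
  I: [ 0  0  1  0]
  T: [-1  0  0 -1]
Echelon form has 3 nonzero rows (pivots: ω,m,i)
Repeat: ω,m,i; free: f
RREF:
  r0: [   1    0    0    1]
  r1: [   0    1    0    0]
  r2: [   0    0    1    0]
Fix exponent of f at 1; solve each RREF row for its pivot's exponent:
  r0: exp(ω) + (1)·1 = 0 ⇒ exp(ω) = -1
  r1: exp(m) + (0)·1 = 0 ⇒ exp(m) = 0
  r2: exp(i) + (0)·1 = 0 ⇒ exp(i) = 0
Π_1 = ω^-1 · f

["-1", "0", "0", "1"]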